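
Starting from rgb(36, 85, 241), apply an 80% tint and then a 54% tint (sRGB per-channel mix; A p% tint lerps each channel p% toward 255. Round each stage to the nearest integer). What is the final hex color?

#ebeffe

An 80% tint moves each channel 80% toward 255:
  R: 36 + 0.8×(255−36) = 36 + 175.2 = 211.2 → 211
  G: 85 + 136 = 221 → 221
  B: 241 + 0.8×(255−241) = 241 + 11.2 = 252.2 → 252
After the tint: rgb(211, 221, 252) = #d3ddfc.
Lerp each channel 54% toward 255:
  R: 211 + 23.76 = 234.76 → 235
  G: 221 + 18.36 = 239.36 → 239
  B: 252 + 0.54×(255−252) = 252 + 1.62 = 253.62 → 254
rgb(235, 239, 254) = #ebeffe.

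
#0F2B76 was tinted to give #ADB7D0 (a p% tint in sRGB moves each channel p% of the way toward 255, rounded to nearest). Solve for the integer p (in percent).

#0F2B76 is rgb(15, 43, 118); #ADB7D0 is rgb(173, 183, 208).
On the R channel (widest range): 173 ≈ 15 + (p/100)(255 − 15), so p ≈ 100×(173 − 15)/(255 − 15) = 15800/240 = 65.83.
p = 66 reproduces all three channels after rounding.

66%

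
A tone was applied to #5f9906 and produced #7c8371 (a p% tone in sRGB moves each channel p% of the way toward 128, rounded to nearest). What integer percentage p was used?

#5f9906 is rgb(95, 153, 6); #7c8371 is rgb(124, 131, 113).
On the B channel (widest range): 113 ≈ 6 + (p/100)(128 − 6), so p ≈ 100×(113 − 6)/(128 − 6) = 10700/122 = 87.70.
p = 88 reproduces all three channels after rounding.

88%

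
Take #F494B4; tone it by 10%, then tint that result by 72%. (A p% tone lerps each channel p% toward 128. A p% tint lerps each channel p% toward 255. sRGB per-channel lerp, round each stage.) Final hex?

#F9E0E9

#F494B4 is rgb(244, 148, 180).
Per channel, c → c + 0.1(128 − c):
  R: 244 + 0.1×(128−244) = 244 − 11.6 = 232.4 → 232
  G: 148 − 2 = 146 → 146
  B: 180 + 0.1×(128−180) = 180 − 5.2 = 174.8 → 175
After the tone: rgb(232, 146, 175) = #E892AF.
Lerp each channel 72% toward 255:
  R: 232 + 16.56 = 248.56 → 249
  G: 146 + 0.72×(255−146) = 146 + 78.48 = 224.48 → 224
  B: 175 + 0.72×(255−175) = 175 + 57.6 = 232.6 → 233
rgb(249, 224, 233) = #F9E0E9.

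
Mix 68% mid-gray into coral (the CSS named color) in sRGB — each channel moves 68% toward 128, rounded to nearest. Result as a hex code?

CSS coral is rgb(255, 127, 80).
Per channel, c → c + 0.68(128 − c):
  R: 255 − 86.36 = 168.64 → 169
  G: 127 + 0.68×(128−127) = 127 + 0.68 = 127.68 → 128
  B: 80 + 0.68×(128−80) = 80 + 32.64 = 112.64 → 113
rgb(169, 128, 113) = #A98071.

#A98071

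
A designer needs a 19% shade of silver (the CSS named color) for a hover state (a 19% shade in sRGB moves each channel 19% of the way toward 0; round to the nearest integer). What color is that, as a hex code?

CSS silver is rgb(192, 192, 192).
Lerp each channel 19% toward 0:
  R: 192 − 36.48 = 155.52 → 156
  G: 192 − 36.48 = 155.52 → 156
  B: 192 + 0.19×(0−192) = 192 − 36.48 = 155.52 → 156
rgb(156, 156, 156) = #9C9C9C.

#9C9C9C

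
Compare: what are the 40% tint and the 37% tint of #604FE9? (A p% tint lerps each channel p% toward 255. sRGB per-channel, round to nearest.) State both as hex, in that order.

#A095F2, #9B90F1

#604FE9 is rgb(96, 79, 233).
40% tint:
  R: 96 + 0.4×(255−96) = 96 + 63.6 = 159.6 → 160
  G: 79 + 0.4×(255−79) = 79 + 70.4 = 149.4 → 149
  B: 233 + 0.4×(255−233) = 233 + 8.8 = 241.8 → 242
  → #A095F2
37% tint:
  R: 96 + 58.83 = 154.83 → 155
  G: 79 + 0.37×(255−79) = 79 + 65.12 = 144.12 → 144
  B: 233 + 8.14 = 241.14 → 241
  → #9B90F1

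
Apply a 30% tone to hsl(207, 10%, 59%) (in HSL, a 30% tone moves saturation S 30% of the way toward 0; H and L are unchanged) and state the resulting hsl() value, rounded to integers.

S moves 30% from 10 toward 0: 10 − 3 = 7 → 7.
H and L are unchanged.

hsl(207, 7%, 59%)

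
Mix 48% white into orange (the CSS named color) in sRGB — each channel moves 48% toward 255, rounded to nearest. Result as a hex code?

#ffd07a

CSS orange is rgb(255, 165, 0).
Per channel, c → c + 0.48(255 − c):
  R: 255 + 0 = 255 → 255
  G: 165 + 43.2 = 208.2 → 208
  B: 0 + 0.48×(255−0) = 0 + 122.4 = 122.4 → 122
rgb(255, 208, 122) = #ffd07a.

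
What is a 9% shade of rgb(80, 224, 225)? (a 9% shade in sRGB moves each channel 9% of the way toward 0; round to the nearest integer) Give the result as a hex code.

Lerp each channel 9% toward 0:
  R: 80 − 7.2 = 72.8 → 73
  G: 224 + 0.09×(0−224) = 224 − 20.16 = 203.84 → 204
  B: 225 − 20.25 = 204.75 → 205
rgb(73, 204, 205) = #49cccd.

#49cccd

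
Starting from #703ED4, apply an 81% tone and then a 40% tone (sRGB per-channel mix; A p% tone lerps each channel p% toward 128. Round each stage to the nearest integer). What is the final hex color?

#7E788A

#703ED4 is rgb(112, 62, 212).
An 81% tone moves each channel 81% toward 128:
  R: 112 + 12.96 = 124.96 → 125
  G: 62 + 53.46 = 115.46 → 115
  B: 212 + 0.81×(128−212) = 212 − 68.04 = 143.96 → 144
After the tone: rgb(125, 115, 144) = #7D7390.
A 40% tone moves each channel 40% toward 128:
  R: 125 + 1.2 = 126.2 → 126
  G: 115 + 0.4×(128−115) = 115 + 5.2 = 120.2 → 120
  B: 144 + 0.4×(128−144) = 144 − 6.4 = 137.6 → 138
rgb(126, 120, 138) = #7E788A.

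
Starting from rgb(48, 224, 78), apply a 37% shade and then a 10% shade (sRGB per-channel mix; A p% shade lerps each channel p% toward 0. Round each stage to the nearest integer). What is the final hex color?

#1b7f2c

Per channel, c → c + 0.37(0 − c):
  R: 48 + 0.37×(0−48) = 48 − 17.76 = 30.24 → 30
  G: 224 + 0.37×(0−224) = 224 − 82.88 = 141.12 → 141
  B: 78 + 0.37×(0−78) = 78 − 28.86 = 49.14 → 49
After the shade: rgb(30, 141, 49) = #1e8d31.
Lerp each channel 10% toward 0:
  R: 30 + 0.1×(0−30) = 30 − 3 = 27 → 27
  G: 141 + 0.1×(0−141) = 141 − 14.1 = 126.9 → 127
  B: 49 − 4.9 = 44.1 → 44
rgb(27, 127, 44) = #1b7f2c.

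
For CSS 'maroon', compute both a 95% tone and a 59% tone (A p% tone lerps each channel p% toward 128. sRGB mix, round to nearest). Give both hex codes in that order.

#807A7A, #804C4C

CSS maroon is rgb(128, 0, 0).
95% tone:
  R: 128 + 0 = 128 → 128
  G: 0 + 0.95×(128−0) = 0 + 121.6 = 121.6 → 122
  B: 0 + 0.95×(128−0) = 0 + 121.6 = 121.6 → 122
  → #807A7A
59% tone:
  R: 128 + 0 = 128 → 128
  G: 0 + 0.59×(128−0) = 0 + 75.52 = 75.52 → 76
  B: 0 + 0.59×(128−0) = 0 + 75.52 = 75.52 → 76
  → #804C4C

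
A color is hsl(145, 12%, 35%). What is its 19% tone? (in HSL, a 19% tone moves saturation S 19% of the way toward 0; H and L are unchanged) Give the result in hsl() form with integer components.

hsl(145, 10%, 35%)

S moves 19% from 12 toward 0: 12 − 2.28 = 9.72 → 10.
H and L are unchanged.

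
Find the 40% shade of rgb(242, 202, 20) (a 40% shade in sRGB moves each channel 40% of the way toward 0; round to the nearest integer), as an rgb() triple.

rgb(145, 121, 12)

Lerp each channel 40% toward 0:
  R: 242 − 96.8 = 145.2 → 145
  G: 202 + 0.4×(0−202) = 202 − 80.8 = 121.2 → 121
  B: 20 − 8 = 12 → 12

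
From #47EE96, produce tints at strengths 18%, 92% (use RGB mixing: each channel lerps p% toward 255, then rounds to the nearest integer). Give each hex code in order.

#47EE96 is rgb(71, 238, 150).
18%: (71 + 33.12 = 104.12→104, 238 + 3.06 = 241.06→241, 150 + 18.9 = 168.9→169) → #68F1A9
92%: (71 + 169.28 = 240.28→240, 238 + 15.64 = 253.64→254, 150 + 96.6 = 246.6→247) → #F0FEF7

#68F1A9, #F0FEF7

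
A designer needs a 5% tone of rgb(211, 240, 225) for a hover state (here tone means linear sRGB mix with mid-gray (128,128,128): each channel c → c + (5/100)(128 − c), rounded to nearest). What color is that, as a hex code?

#CFEADC

A 5% tone moves each channel 5% toward 128:
  R: 211 + 0.05×(128−211) = 211 − 4.15 = 206.85 → 207
  G: 240 + 0.05×(128−240) = 240 − 5.6 = 234.4 → 234
  B: 225 + 0.05×(128−225) = 225 − 4.85 = 220.15 → 220
rgb(207, 234, 220) = #CFEADC.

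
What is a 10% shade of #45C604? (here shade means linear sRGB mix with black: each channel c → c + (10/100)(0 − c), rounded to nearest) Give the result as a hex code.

#45C604 is rgb(69, 198, 4).
A 10% shade moves each channel 10% toward 0:
  R: 69 − 6.9 = 62.1 → 62
  G: 198 + 0.1×(0−198) = 198 − 19.8 = 178.2 → 178
  B: 4 + 0.1×(0−4) = 4 − 0.4 = 3.6 → 4
rgb(62, 178, 4) = #3EB204.

#3EB204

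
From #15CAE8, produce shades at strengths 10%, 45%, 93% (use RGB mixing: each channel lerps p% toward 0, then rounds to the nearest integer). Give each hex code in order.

#13B6D1, #0C6F80, #010E10

#15CAE8 is rgb(21, 202, 232).
10%: (21 − 2.1 = 18.9→19, 202 − 20.2 = 181.8→182, 232 − 23.2 = 208.8→209) → #13B6D1
45%: (21 − 9.45 = 11.55→12, 202 − 90.9 = 111.1→111, 232 − 104.4 = 127.6→128) → #0C6F80
93%: (21 − 19.53 = 1.47→1, 202 − 187.86 = 14.14→14, 232 − 215.76 = 16.24→16) → #010E10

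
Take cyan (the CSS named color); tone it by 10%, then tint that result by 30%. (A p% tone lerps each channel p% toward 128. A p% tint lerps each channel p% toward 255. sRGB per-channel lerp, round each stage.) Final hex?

#56f6f6

CSS cyan is rgb(0, 255, 255).
Per channel, c → c + 0.1(128 − c):
  R: 0 + 0.1×(128−0) = 0 + 12.8 = 12.8 → 13
  G: 255 + 0.1×(128−255) = 255 − 12.7 = 242.3 → 242
  B: 255 + 0.1×(128−255) = 255 − 12.7 = 242.3 → 242
After the tone: rgb(13, 242, 242) = #0df2f2.
Per channel, c → c + 0.3(255 − c):
  R: 13 + 0.3×(255−13) = 13 + 72.6 = 85.6 → 86
  G: 242 + 3.9 = 245.9 → 246
  B: 242 + 3.9 = 245.9 → 246
rgb(86, 246, 246) = #56f6f6.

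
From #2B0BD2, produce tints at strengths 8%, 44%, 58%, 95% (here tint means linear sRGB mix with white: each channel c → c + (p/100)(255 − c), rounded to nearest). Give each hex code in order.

#3C1FD6, #8876E6, #A699EC, #F4F3FD

#2B0BD2 is rgb(43, 11, 210).
8%: (43 + 16.96 = 59.96→60, 11 + 19.52 = 30.52→31, 210 + 3.6 = 213.6→214) → #3C1FD6
44%: (43 + 93.28 = 136.28→136, 11 + 107.36 = 118.36→118, 210 + 19.8 = 229.8→230) → #8876E6
58%: (43 + 122.96 = 165.96→166, 11 + 141.52 = 152.52→153, 210 + 26.1 = 236.1→236) → #A699EC
95%: (43 + 201.4 = 244.4→244, 11 + 231.8 = 242.8→243, 210 + 42.75 = 252.75→253) → #F4F3FD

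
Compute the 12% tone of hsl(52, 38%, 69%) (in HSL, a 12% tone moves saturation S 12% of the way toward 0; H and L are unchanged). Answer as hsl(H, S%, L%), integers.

S moves 12% from 38 toward 0: 38 − 4.56 = 33.44 → 33.
H and L are unchanged.

hsl(52, 33%, 69%)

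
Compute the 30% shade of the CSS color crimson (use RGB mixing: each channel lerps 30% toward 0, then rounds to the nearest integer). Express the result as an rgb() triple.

CSS crimson is rgb(220, 20, 60).
A 30% shade moves each channel 30% toward 0:
  R: 220 + 0.3×(0−220) = 220 − 66 = 154 → 154
  G: 20 + 0.3×(0−20) = 20 − 6 = 14 → 14
  B: 60 + 0.3×(0−60) = 60 − 18 = 42 → 42

rgb(154, 14, 42)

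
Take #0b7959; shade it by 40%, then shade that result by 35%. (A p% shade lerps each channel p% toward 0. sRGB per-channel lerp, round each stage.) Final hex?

#0b7959 is rgb(11, 121, 89).
Lerp each channel 40% toward 0:
  R: 11 + 0.4×(0−11) = 11 − 4.4 = 6.6 → 7
  G: 121 − 48.4 = 72.6 → 73
  B: 89 − 35.6 = 53.4 → 53
After the shade: rgb(7, 73, 53) = #074935.
A 35% shade moves each channel 35% toward 0:
  R: 7 + 0.35×(0−7) = 7 − 2.45 = 4.55 → 5
  G: 73 + 0.35×(0−73) = 73 − 25.55 = 47.45 → 47
  B: 53 − 18.55 = 34.45 → 34
rgb(5, 47, 34) = #052f22.

#052f22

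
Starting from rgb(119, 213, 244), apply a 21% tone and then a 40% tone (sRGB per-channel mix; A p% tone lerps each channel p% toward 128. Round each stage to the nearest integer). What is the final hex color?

#7CA8B7

A 21% tone moves each channel 21% toward 128:
  R: 119 + 0.21×(128−119) = 119 + 1.89 = 120.89 → 121
  G: 213 + 0.21×(128−213) = 213 − 17.85 = 195.15 → 195
  B: 244 + 0.21×(128−244) = 244 − 24.36 = 219.64 → 220
After the tone: rgb(121, 195, 220) = #79C3DC.
Lerp each channel 40% toward 128:
  R: 121 + 0.4×(128−121) = 121 + 2.8 = 123.8 → 124
  G: 195 + 0.4×(128−195) = 195 − 26.8 = 168.2 → 168
  B: 220 + 0.4×(128−220) = 220 − 36.8 = 183.2 → 183
rgb(124, 168, 183) = #7CA8B7.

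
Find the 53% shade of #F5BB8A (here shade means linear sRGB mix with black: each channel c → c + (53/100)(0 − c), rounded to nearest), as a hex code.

#F5BB8A is rgb(245, 187, 138).
Lerp each channel 53% toward 0:
  R: 245 − 129.85 = 115.15 → 115
  G: 187 + 0.53×(0−187) = 187 − 99.11 = 87.89 → 88
  B: 138 + 0.53×(0−138) = 138 − 73.14 = 64.86 → 65
rgb(115, 88, 65) = #735841.

#735841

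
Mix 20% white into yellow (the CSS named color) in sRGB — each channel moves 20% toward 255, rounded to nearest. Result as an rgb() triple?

rgb(255, 255, 51)

CSS yellow is rgb(255, 255, 0).
Per channel, c → c + 0.2(255 − c):
  R: 255 + 0 = 255 → 255
  G: 255 + 0.2×(255−255) = 255 + 0 = 255 → 255
  B: 0 + 51 = 51 → 51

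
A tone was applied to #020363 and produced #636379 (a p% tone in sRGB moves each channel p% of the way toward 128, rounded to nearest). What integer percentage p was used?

77%

#020363 is rgb(2, 3, 99); #636379 is rgb(99, 99, 121).
On the R channel (widest range): 99 ≈ 2 + (p/100)(128 − 2), so p ≈ 100×(99 − 2)/(128 − 2) = 9700/126 = 76.98.
p = 77 reproduces all three channels after rounding.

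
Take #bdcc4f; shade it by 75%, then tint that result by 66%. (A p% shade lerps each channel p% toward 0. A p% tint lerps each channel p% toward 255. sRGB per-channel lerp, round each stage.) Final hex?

#b8baaf

#bdcc4f is rgb(189, 204, 79).
Per channel, c → c + 0.75(0 − c):
  R: 189 + 0.75×(0−189) = 189 − 141.75 = 47.25 → 47
  G: 204 − 153 = 51 → 51
  B: 79 − 59.25 = 19.75 → 20
After the shade: rgb(47, 51, 20) = #2f3314.
Lerp each channel 66% toward 255:
  R: 47 + 0.66×(255−47) = 47 + 137.28 = 184.28 → 184
  G: 51 + 0.66×(255−51) = 51 + 134.64 = 185.64 → 186
  B: 20 + 0.66×(255−20) = 20 + 155.1 = 175.1 → 175
rgb(184, 186, 175) = #b8baaf.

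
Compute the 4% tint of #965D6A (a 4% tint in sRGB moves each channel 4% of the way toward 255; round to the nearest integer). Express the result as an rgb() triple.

rgb(154, 99, 112)

#965D6A is rgb(150, 93, 106).
Per channel, c → c + 0.04(255 − c):
  R: 150 + 0.04×(255−150) = 150 + 4.2 = 154.2 → 154
  G: 93 + 0.04×(255−93) = 93 + 6.48 = 99.48 → 99
  B: 106 + 0.04×(255−106) = 106 + 5.96 = 111.96 → 112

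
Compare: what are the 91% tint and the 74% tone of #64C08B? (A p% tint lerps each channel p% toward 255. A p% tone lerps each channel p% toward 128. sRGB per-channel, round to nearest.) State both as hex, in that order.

#F1F9F5, #799183

#64C08B is rgb(100, 192, 139).
91% tint:
  R: 100 + 0.91×(255−100) = 100 + 141.05 = 241.05 → 241
  G: 192 + 0.91×(255−192) = 192 + 57.33 = 249.33 → 249
  B: 139 + 105.56 = 244.56 → 245
  → #F1F9F5
74% tone:
  R: 100 + 20.72 = 120.72 → 121
  G: 192 − 47.36 = 144.64 → 145
  B: 139 − 8.14 = 130.86 → 131
  → #799183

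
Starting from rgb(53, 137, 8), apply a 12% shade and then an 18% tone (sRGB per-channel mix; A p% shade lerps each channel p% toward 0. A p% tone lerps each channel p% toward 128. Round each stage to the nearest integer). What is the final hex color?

Lerp each channel 12% toward 0:
  R: 53 + 0.12×(0−53) = 53 − 6.36 = 46.64 → 47
  G: 137 + 0.12×(0−137) = 137 − 16.44 = 120.56 → 121
  B: 8 − 0.96 = 7.04 → 7
After the shade: rgb(47, 121, 7) = #2F7907.
Lerp each channel 18% toward 128:
  R: 47 + 14.58 = 61.58 → 62
  G: 121 + 1.26 = 122.26 → 122
  B: 7 + 0.18×(128−7) = 7 + 21.78 = 28.78 → 29
rgb(62, 122, 29) = #3E7A1D.

#3E7A1D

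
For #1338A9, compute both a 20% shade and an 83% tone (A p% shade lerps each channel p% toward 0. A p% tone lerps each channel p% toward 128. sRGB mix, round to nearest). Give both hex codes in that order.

#0F2D87, #6D7487

#1338A9 is rgb(19, 56, 169).
20% shade:
  R: 19 + 0.2×(0−19) = 19 − 3.8 = 15.2 → 15
  G: 56 − 11.2 = 44.8 → 45
  B: 169 − 33.8 = 135.2 → 135
  → #0F2D87
83% tone:
  R: 19 + 90.47 = 109.47 → 109
  G: 56 + 0.83×(128−56) = 56 + 59.76 = 115.76 → 116
  B: 169 + 0.83×(128−169) = 169 − 34.03 = 134.97 → 135
  → #6D7487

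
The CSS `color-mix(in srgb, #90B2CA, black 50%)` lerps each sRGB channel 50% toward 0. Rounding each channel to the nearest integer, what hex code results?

#90B2CA is rgb(144, 178, 202).
A 50% shade moves each channel 50% toward 0:
  R: 144 − 72 = 72 → 72
  G: 178 − 89 = 89 → 89
  B: 202 + 0.5×(0−202) = 202 − 101 = 101 → 101
rgb(72, 89, 101) = #485965.

#485965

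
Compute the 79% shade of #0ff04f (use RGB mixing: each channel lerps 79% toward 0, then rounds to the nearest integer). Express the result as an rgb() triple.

rgb(3, 50, 17)

#0ff04f is rgb(15, 240, 79).
Per channel, c → c + 0.79(0 − c):
  R: 15 + 0.79×(0−15) = 15 − 11.85 = 3.15 → 3
  G: 240 + 0.79×(0−240) = 240 − 189.6 = 50.4 → 50
  B: 79 + 0.79×(0−79) = 79 − 62.41 = 16.59 → 17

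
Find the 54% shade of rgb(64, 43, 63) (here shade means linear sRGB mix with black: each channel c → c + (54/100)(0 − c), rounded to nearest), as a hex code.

Lerp each channel 54% toward 0:
  R: 64 + 0.54×(0−64) = 64 − 34.56 = 29.44 → 29
  G: 43 + 0.54×(0−43) = 43 − 23.22 = 19.78 → 20
  B: 63 + 0.54×(0−63) = 63 − 34.02 = 28.98 → 29
rgb(29, 20, 29) = #1D141D.

#1D141D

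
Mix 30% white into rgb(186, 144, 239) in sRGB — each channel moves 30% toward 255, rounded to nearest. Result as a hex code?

Lerp each channel 30% toward 255:
  R: 186 + 0.3×(255−186) = 186 + 20.7 = 206.7 → 207
  G: 144 + 33.3 = 177.3 → 177
  B: 239 + 0.3×(255−239) = 239 + 4.8 = 243.8 → 244
rgb(207, 177, 244) = #cfb1f4.

#cfb1f4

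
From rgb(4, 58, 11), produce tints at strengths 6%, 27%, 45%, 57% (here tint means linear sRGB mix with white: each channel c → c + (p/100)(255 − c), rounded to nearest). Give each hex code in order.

#13461A, #486F4D, #759379, #93AA96

6%: (4 + 15.06 = 19.06→19, 58 + 11.82 = 69.82→70, 11 + 14.64 = 25.64→26) → #13461A
27%: (4 + 67.77 = 71.77→72, 58 + 53.19 = 111.19→111, 11 + 65.88 = 76.88→77) → #486F4D
45%: (4 + 112.95 = 116.95→117, 58 + 88.65 = 146.65→147, 11 + 109.8 = 120.8→121) → #759379
57%: (4 + 143.07 = 147.07→147, 58 + 112.29 = 170.29→170, 11 + 139.08 = 150.08→150) → #93AA96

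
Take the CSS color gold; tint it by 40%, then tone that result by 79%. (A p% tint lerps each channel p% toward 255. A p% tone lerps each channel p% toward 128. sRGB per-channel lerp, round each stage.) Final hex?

CSS gold is rgb(255, 215, 0).
Per channel, c → c + 0.4(255 − c):
  R: 255 + 0.4×(255−255) = 255 + 0 = 255 → 255
  G: 215 + 16 = 231 → 231
  B: 0 + 0.4×(255−0) = 0 + 102 = 102 → 102
After the tint: rgb(255, 231, 102) = #FFE766.
Lerp each channel 79% toward 128:
  R: 255 + 0.79×(128−255) = 255 − 100.33 = 154.67 → 155
  G: 231 − 81.37 = 149.63 → 150
  B: 102 + 0.79×(128−102) = 102 + 20.54 = 122.54 → 123
rgb(155, 150, 123) = #9B967B.

#9B967B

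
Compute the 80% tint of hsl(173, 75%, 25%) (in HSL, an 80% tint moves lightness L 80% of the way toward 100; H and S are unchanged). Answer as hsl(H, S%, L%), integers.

hsl(173, 75%, 85%)

L moves 80% from 25 toward 100: 25 + 60 = 85 → 85.
H and S are unchanged.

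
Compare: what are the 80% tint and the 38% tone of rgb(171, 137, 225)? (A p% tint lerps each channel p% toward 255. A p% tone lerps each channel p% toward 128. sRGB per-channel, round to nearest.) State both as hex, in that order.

#EEE7F9, #9B86BC

80% tint:
  R: 171 + 0.8×(255−171) = 171 + 67.2 = 238.2 → 238
  G: 137 + 94.4 = 231.4 → 231
  B: 225 + 0.8×(255−225) = 225 + 24 = 249 → 249
  → #EEE7F9
38% tone:
  R: 171 + 0.38×(128−171) = 171 − 16.34 = 154.66 → 155
  G: 137 − 3.42 = 133.58 → 134
  B: 225 + 0.38×(128−225) = 225 − 36.86 = 188.14 → 188
  → #9B86BC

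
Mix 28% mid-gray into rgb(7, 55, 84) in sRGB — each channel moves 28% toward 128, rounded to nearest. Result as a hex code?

Per channel, c → c + 0.28(128 − c):
  R: 7 + 0.28×(128−7) = 7 + 33.88 = 40.88 → 41
  G: 55 + 20.44 = 75.44 → 75
  B: 84 + 12.32 = 96.32 → 96
rgb(41, 75, 96) = #294b60.

#294b60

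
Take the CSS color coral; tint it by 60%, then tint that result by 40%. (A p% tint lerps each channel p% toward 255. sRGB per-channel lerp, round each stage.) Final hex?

#FFE0D5

CSS coral is rgb(255, 127, 80).
Lerp each channel 60% toward 255:
  R: 255 + 0.6×(255−255) = 255 + 0 = 255 → 255
  G: 127 + 76.8 = 203.8 → 204
  B: 80 + 0.6×(255−80) = 80 + 105 = 185 → 185
After the tint: rgb(255, 204, 185) = #FFCCB9.
Per channel, c → c + 0.4(255 − c):
  R: 255 + 0 = 255 → 255
  G: 204 + 0.4×(255−204) = 204 + 20.4 = 224.4 → 224
  B: 185 + 28 = 213 → 213
rgb(255, 224, 213) = #FFE0D5.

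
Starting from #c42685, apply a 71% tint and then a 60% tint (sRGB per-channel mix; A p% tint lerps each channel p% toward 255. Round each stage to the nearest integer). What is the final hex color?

#f8e6f1

#c42685 is rgb(196, 38, 133).
A 71% tint moves each channel 71% toward 255:
  R: 196 + 0.71×(255−196) = 196 + 41.89 = 237.89 → 238
  G: 38 + 154.07 = 192.07 → 192
  B: 133 + 86.62 = 219.62 → 220
After the tint: rgb(238, 192, 220) = #eec0dc.
Lerp each channel 60% toward 255:
  R: 238 + 0.6×(255−238) = 238 + 10.2 = 248.2 → 248
  G: 192 + 37.8 = 229.8 → 230
  B: 220 + 0.6×(255−220) = 220 + 21 = 241 → 241
rgb(248, 230, 241) = #f8e6f1.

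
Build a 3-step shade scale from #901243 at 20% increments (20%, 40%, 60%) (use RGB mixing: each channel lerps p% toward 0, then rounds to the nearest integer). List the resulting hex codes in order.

#901243 is rgb(144, 18, 67).
20%: (144 − 28.8 = 115.2→115, 18 − 3.6 = 14.4→14, 67 − 13.4 = 53.6→54) → #730E36
40%: (144 − 57.6 = 86.4→86, 18 − 7.2 = 10.8→11, 67 − 26.8 = 40.2→40) → #560B28
60%: (144 − 86.4 = 57.6→58, 18 − 10.8 = 7.2→7, 67 − 40.2 = 26.8→27) → #3A071B

#730E36, #560B28, #3A071B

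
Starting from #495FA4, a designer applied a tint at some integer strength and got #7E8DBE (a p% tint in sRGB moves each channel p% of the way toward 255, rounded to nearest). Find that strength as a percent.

29%

#495FA4 is rgb(73, 95, 164); #7E8DBE is rgb(126, 141, 190).
On the R channel (widest range): 126 ≈ 73 + (p/100)(255 − 73), so p ≈ 100×(126 − 73)/(255 − 73) = 5300/182 = 29.12.
p = 29 reproduces all three channels after rounding.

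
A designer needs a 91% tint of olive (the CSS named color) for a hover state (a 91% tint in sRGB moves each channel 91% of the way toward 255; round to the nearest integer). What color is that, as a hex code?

#F4F4E8

CSS olive is rgb(128, 128, 0).
A 91% tint moves each channel 91% toward 255:
  R: 128 + 115.57 = 243.57 → 244
  G: 128 + 115.57 = 243.57 → 244
  B: 0 + 232.05 = 232.05 → 232
rgb(244, 244, 232) = #F4F4E8.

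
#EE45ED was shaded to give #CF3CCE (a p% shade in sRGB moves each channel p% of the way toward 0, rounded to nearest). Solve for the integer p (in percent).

#EE45ED is rgb(238, 69, 237); #CF3CCE is rgb(207, 60, 206).
On the R channel (widest range): 207 ≈ 238 + (p/100)(0 − 238), so p ≈ 100×(207 − 238)/(0 − 238) = -3100/-238 = 13.03.
p = 13 reproduces all three channels after rounding.

13%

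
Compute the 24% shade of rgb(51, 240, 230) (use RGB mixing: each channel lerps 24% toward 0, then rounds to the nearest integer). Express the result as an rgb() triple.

Lerp each channel 24% toward 0:
  R: 51 + 0.24×(0−51) = 51 − 12.24 = 38.76 → 39
  G: 240 − 57.6 = 182.4 → 182
  B: 230 + 0.24×(0−230) = 230 − 55.2 = 174.8 → 175

rgb(39, 182, 175)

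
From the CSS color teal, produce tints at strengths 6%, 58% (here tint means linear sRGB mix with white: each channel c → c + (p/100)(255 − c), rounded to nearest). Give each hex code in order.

#0f8888, #94caca

CSS teal is rgb(0, 128, 128).
6%: (0 + 15.3 = 15.3→15, 128 + 7.62 = 135.62→136, 128 + 7.62 = 135.62→136) → #0f8888
58%: (0 + 147.9 = 147.9→148, 128 + 73.66 = 201.66→202, 128 + 73.66 = 201.66→202) → #94caca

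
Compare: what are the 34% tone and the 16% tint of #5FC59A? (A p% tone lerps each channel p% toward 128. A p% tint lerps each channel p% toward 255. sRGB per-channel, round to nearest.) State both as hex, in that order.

#5FC59A is rgb(95, 197, 154).
34% tone:
  R: 95 + 0.34×(128−95) = 95 + 11.22 = 106.22 → 106
  G: 197 + 0.34×(128−197) = 197 − 23.46 = 173.54 → 174
  B: 154 + 0.34×(128−154) = 154 − 8.84 = 145.16 → 145
  → #6AAE91
16% tint:
  R: 95 + 0.16×(255−95) = 95 + 25.6 = 120.6 → 121
  G: 197 + 9.28 = 206.28 → 206
  B: 154 + 0.16×(255−154) = 154 + 16.16 = 170.16 → 170
  → #79CEAA

#6AAE91, #79CEAA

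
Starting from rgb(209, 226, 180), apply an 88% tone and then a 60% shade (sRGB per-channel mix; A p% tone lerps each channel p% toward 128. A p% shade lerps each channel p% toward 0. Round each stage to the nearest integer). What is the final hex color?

#373836

An 88% tone moves each channel 88% toward 128:
  R: 209 − 71.28 = 137.72 → 138
  G: 226 − 86.24 = 139.76 → 140
  B: 180 + 0.88×(128−180) = 180 − 45.76 = 134.24 → 134
After the tone: rgb(138, 140, 134) = #8A8C86.
A 60% shade moves each channel 60% toward 0:
  R: 138 − 82.8 = 55.2 → 55
  G: 140 + 0.6×(0−140) = 140 − 84 = 56 → 56
  B: 134 − 80.4 = 53.6 → 54
rgb(55, 56, 54) = #373836.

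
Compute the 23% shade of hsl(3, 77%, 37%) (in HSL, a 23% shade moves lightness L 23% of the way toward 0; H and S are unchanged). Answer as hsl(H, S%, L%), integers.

hsl(3, 77%, 28%)

L moves 23% from 37 toward 0: 37 − 8.51 = 28.49 → 28.
H and S are unchanged.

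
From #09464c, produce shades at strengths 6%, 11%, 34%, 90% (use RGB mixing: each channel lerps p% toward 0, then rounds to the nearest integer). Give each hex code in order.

#084247, #083e44, #062e32, #010708

#09464c is rgb(9, 70, 76).
6%: (9 − 0.54 = 8.46→8, 70 − 4.2 = 65.8→66, 76 − 4.56 = 71.44→71) → #084247
11%: (9 − 0.99 = 8.01→8, 70 − 7.7 = 62.3→62, 76 − 8.36 = 67.64→68) → #083e44
34%: (9 − 3.06 = 5.94→6, 70 − 23.8 = 46.2→46, 76 − 25.84 = 50.16→50) → #062e32
90%: (9 − 8.1 = 0.9→1, 70 − 63 = 7→7, 76 − 68.4 = 7.6→8) → #010708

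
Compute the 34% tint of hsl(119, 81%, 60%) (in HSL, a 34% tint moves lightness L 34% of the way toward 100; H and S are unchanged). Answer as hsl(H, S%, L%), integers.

L moves 34% from 60 toward 100: 60 + 13.6 = 73.6 → 74.
H and S are unchanged.

hsl(119, 81%, 74%)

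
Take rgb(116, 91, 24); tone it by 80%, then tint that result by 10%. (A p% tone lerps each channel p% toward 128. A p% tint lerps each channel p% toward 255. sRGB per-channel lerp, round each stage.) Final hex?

Per channel, c → c + 0.8(128 − c):
  R: 116 + 9.6 = 125.6 → 126
  G: 91 + 0.8×(128−91) = 91 + 29.6 = 120.6 → 121
  B: 24 + 0.8×(128−24) = 24 + 83.2 = 107.2 → 107
After the tone: rgb(126, 121, 107) = #7E796B.
Per channel, c → c + 0.1(255 − c):
  R: 126 + 0.1×(255−126) = 126 + 12.9 = 138.9 → 139
  G: 121 + 0.1×(255−121) = 121 + 13.4 = 134.4 → 134
  B: 107 + 14.8 = 121.8 → 122
rgb(139, 134, 122) = #8B867A.

#8B867A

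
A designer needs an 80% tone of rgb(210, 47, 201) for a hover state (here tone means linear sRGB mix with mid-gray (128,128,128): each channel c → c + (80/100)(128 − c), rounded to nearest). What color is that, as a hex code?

An 80% tone moves each channel 80% toward 128:
  R: 210 + 0.8×(128−210) = 210 − 65.6 = 144.4 → 144
  G: 47 + 64.8 = 111.8 → 112
  B: 201 + 0.8×(128−201) = 201 − 58.4 = 142.6 → 143
rgb(144, 112, 143) = #90708F.

#90708F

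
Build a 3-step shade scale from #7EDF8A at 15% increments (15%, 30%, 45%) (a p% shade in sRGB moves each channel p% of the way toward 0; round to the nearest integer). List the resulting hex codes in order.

#7EDF8A is rgb(126, 223, 138).
15%: (126 − 18.9 = 107.1→107, 223 − 33.45 = 189.55→190, 138 − 20.7 = 117.3→117) → #6BBE75
30%: (126 − 37.8 = 88.2→88, 223 − 66.9 = 156.1→156, 138 − 41.4 = 96.6→97) → #589C61
45%: (126 − 56.7 = 69.3→69, 223 − 100.35 = 122.65→123, 138 − 62.1 = 75.9→76) → #457B4C

#6BBE75, #589C61, #457B4C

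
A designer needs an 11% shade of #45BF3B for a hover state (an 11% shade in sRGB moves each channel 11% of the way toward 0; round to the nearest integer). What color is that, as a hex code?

#3DAA35

#45BF3B is rgb(69, 191, 59).
An 11% shade moves each channel 11% toward 0:
  R: 69 + 0.11×(0−69) = 69 − 7.59 = 61.41 → 61
  G: 191 + 0.11×(0−191) = 191 − 21.01 = 169.99 → 170
  B: 59 + 0.11×(0−59) = 59 − 6.49 = 52.51 → 53
rgb(61, 170, 53) = #3DAA35.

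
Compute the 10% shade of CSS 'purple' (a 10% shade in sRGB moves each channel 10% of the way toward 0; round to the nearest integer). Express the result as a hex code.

#730073

CSS purple is rgb(128, 0, 128).
Lerp each channel 10% toward 0:
  R: 128 − 12.8 = 115.2 → 115
  G: 0 + 0 = 0 → 0
  B: 128 − 12.8 = 115.2 → 115
rgb(115, 0, 115) = #730073.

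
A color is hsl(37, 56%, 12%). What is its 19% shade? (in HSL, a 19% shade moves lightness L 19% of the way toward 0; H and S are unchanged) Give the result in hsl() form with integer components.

hsl(37, 56%, 10%)

L moves 19% from 12 toward 0: 12 − 2.28 = 9.72 → 10.
H and S are unchanged.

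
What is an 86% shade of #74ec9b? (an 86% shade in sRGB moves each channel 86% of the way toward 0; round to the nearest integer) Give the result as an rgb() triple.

#74ec9b is rgb(116, 236, 155).
Lerp each channel 86% toward 0:
  R: 116 + 0.86×(0−116) = 116 − 99.76 = 16.24 → 16
  G: 236 − 202.96 = 33.04 → 33
  B: 155 − 133.3 = 21.7 → 22

rgb(16, 33, 22)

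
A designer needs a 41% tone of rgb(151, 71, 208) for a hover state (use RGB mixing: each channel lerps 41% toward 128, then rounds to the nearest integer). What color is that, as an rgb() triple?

Lerp each channel 41% toward 128:
  R: 151 − 9.43 = 141.57 → 142
  G: 71 + 23.37 = 94.37 → 94
  B: 208 − 32.8 = 175.2 → 175

rgb(142, 94, 175)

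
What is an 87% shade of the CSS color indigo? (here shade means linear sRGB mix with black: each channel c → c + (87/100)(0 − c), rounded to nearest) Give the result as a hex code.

#0A0011

CSS indigo is rgb(75, 0, 130).
Per channel, c → c + 0.87(0 − c):
  R: 75 + 0.87×(0−75) = 75 − 65.25 = 9.75 → 10
  G: 0 + 0.87×(0−0) = 0 + 0 = 0 → 0
  B: 130 − 113.1 = 16.9 → 17
rgb(10, 0, 17) = #0A0011.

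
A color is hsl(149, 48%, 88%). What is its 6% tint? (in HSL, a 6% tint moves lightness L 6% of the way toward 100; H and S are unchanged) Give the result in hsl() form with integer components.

hsl(149, 48%, 89%)

L moves 6% from 88 toward 100: 88 + 0.72 = 88.72 → 89.
H and S are unchanged.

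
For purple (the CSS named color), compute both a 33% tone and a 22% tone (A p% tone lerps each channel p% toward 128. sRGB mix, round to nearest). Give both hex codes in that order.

#802A80, #801C80

CSS purple is rgb(128, 0, 128).
33% tone:
  R: 128 + 0.33×(128−128) = 128 + 0 = 128 → 128
  G: 0 + 0.33×(128−0) = 0 + 42.24 = 42.24 → 42
  B: 128 + 0 = 128 → 128
  → #802A80
22% tone:
  R: 128 + 0.22×(128−128) = 128 + 0 = 128 → 128
  G: 0 + 0.22×(128−0) = 0 + 28.16 = 28.16 → 28
  B: 128 + 0.22×(128−128) = 128 + 0 = 128 → 128
  → #801C80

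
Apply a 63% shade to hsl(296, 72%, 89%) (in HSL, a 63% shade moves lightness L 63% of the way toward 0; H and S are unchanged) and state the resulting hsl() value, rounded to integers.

L moves 63% from 89 toward 0: 89 − 56.07 = 32.93 → 33.
H and S are unchanged.

hsl(296, 72%, 33%)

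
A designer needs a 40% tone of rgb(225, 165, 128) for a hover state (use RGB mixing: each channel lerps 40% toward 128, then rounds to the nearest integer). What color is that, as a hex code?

Per channel, c → c + 0.4(128 − c):
  R: 225 − 38.8 = 186.2 → 186
  G: 165 − 14.8 = 150.2 → 150
  B: 128 + 0.4×(128−128) = 128 + 0 = 128 → 128
rgb(186, 150, 128) = #BA9680.

#BA9680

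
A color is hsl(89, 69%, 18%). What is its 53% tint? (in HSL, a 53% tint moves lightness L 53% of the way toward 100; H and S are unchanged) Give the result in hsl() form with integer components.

L moves 53% from 18 toward 100: 18 + 43.46 = 61.46 → 61.
H and S are unchanged.

hsl(89, 69%, 61%)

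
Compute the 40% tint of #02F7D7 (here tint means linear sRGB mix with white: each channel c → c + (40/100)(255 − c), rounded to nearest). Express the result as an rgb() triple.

#02F7D7 is rgb(2, 247, 215).
Lerp each channel 40% toward 255:
  R: 2 + 0.4×(255−2) = 2 + 101.2 = 103.2 → 103
  G: 247 + 3.2 = 250.2 → 250
  B: 215 + 0.4×(255−215) = 215 + 16 = 231 → 231

rgb(103, 250, 231)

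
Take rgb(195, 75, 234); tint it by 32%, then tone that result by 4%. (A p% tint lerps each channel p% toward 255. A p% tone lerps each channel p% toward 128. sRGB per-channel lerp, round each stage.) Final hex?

#d385ec

A 32% tint moves each channel 32% toward 255:
  R: 195 + 19.2 = 214.2 → 214
  G: 75 + 0.32×(255−75) = 75 + 57.6 = 132.6 → 133
  B: 234 + 6.72 = 240.72 → 241
After the tint: rgb(214, 133, 241) = #d685f1.
Per channel, c → c + 0.04(128 − c):
  R: 214 − 3.44 = 210.56 → 211
  G: 133 − 0.2 = 132.8 → 133
  B: 241 − 4.52 = 236.48 → 236
rgb(211, 133, 236) = #d385ec.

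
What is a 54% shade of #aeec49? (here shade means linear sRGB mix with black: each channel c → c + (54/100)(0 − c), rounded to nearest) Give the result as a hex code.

#506d22

#aeec49 is rgb(174, 236, 73).
Per channel, c → c + 0.54(0 − c):
  R: 174 + 0.54×(0−174) = 174 − 93.96 = 80.04 → 80
  G: 236 + 0.54×(0−236) = 236 − 127.44 = 108.56 → 109
  B: 73 − 39.42 = 33.58 → 34
rgb(80, 109, 34) = #506d22.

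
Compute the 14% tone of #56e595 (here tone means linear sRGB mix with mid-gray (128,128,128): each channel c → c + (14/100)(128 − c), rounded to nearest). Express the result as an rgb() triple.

rgb(92, 215, 146)

#56e595 is rgb(86, 229, 149).
Lerp each channel 14% toward 128:
  R: 86 + 0.14×(128−86) = 86 + 5.88 = 91.88 → 92
  G: 229 + 0.14×(128−229) = 229 − 14.14 = 214.86 → 215
  B: 149 − 2.94 = 146.06 → 146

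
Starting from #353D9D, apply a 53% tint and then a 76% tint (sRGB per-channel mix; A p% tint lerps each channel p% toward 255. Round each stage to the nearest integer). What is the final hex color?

#353D9D is rgb(53, 61, 157).
Lerp each channel 53% toward 255:
  R: 53 + 107.06 = 160.06 → 160
  G: 61 + 0.53×(255−61) = 61 + 102.82 = 163.82 → 164
  B: 157 + 51.94 = 208.94 → 209
After the tint: rgb(160, 164, 209) = #A0A4D1.
Per channel, c → c + 0.76(255 − c):
  R: 160 + 72.2 = 232.2 → 232
  G: 164 + 0.76×(255−164) = 164 + 69.16 = 233.16 → 233
  B: 209 + 0.76×(255−209) = 209 + 34.96 = 243.96 → 244
rgb(232, 233, 244) = #E8E9F4.

#E8E9F4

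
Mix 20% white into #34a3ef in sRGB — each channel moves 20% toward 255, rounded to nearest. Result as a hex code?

#5db5f2

#34a3ef is rgb(52, 163, 239).
Lerp each channel 20% toward 255:
  R: 52 + 0.2×(255−52) = 52 + 40.6 = 92.6 → 93
  G: 163 + 0.2×(255−163) = 163 + 18.4 = 181.4 → 181
  B: 239 + 3.2 = 242.2 → 242
rgb(93, 181, 242) = #5db5f2.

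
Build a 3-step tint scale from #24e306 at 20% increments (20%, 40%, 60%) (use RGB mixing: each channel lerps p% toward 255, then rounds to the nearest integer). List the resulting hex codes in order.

#24e306 is rgb(36, 227, 6).
20%: (36 + 43.8 = 79.8→80, 227 + 5.6 = 232.6→233, 6 + 49.8 = 55.8→56) → #50e938
40%: (36 + 87.6 = 123.6→124, 227 + 11.2 = 238.2→238, 6 + 99.6 = 105.6→106) → #7cee6a
60%: (36 + 131.4 = 167.4→167, 227 + 16.8 = 243.8→244, 6 + 149.4 = 155.4→155) → #a7f49b

#50e938, #7cee6a, #a7f49b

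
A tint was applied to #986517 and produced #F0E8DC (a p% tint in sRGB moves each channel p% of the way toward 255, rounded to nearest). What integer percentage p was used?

#986517 is rgb(152, 101, 23); #F0E8DC is rgb(240, 232, 220).
On the B channel (widest range): 220 ≈ 23 + (p/100)(255 − 23), so p ≈ 100×(220 − 23)/(255 − 23) = 19700/232 = 84.91.
p = 85 reproduces all three channels after rounding.

85%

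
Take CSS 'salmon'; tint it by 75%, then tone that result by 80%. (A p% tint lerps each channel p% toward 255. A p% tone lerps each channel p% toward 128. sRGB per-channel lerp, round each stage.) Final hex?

#999392

CSS salmon is rgb(250, 128, 114).
Per channel, c → c + 0.75(255 − c):
  R: 250 + 0.75×(255−250) = 250 + 3.75 = 253.75 → 254
  G: 128 + 0.75×(255−128) = 128 + 95.25 = 223.25 → 223
  B: 114 + 105.75 = 219.75 → 220
After the tint: rgb(254, 223, 220) = #FEDFDC.
An 80% tone moves each channel 80% toward 128:
  R: 254 − 100.8 = 153.2 → 153
  G: 223 − 76 = 147 → 147
  B: 220 + 0.8×(128−220) = 220 − 73.6 = 146.4 → 146
rgb(153, 147, 146) = #999392.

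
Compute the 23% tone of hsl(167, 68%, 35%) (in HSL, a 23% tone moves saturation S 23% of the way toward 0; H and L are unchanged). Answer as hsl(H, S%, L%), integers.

S moves 23% from 68 toward 0: 68 − 15.64 = 52.36 → 52.
H and L are unchanged.

hsl(167, 52%, 35%)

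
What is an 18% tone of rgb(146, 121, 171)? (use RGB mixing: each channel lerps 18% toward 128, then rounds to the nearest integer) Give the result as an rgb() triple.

Lerp each channel 18% toward 128:
  R: 146 − 3.24 = 142.76 → 143
  G: 121 + 0.18×(128−121) = 121 + 1.26 = 122.26 → 122
  B: 171 − 7.74 = 163.26 → 163

rgb(143, 122, 163)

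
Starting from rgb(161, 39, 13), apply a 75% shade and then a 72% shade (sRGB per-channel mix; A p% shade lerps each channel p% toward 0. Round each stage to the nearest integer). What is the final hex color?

#0B0301

Lerp each channel 75% toward 0:
  R: 161 − 120.75 = 40.25 → 40
  G: 39 + 0.75×(0−39) = 39 − 29.25 = 9.75 → 10
  B: 13 + 0.75×(0−13) = 13 − 9.75 = 3.25 → 3
After the shade: rgb(40, 10, 3) = #280A03.
Lerp each channel 72% toward 0:
  R: 40 + 0.72×(0−40) = 40 − 28.8 = 11.2 → 11
  G: 10 + 0.72×(0−10) = 10 − 7.2 = 2.8 → 3
  B: 3 + 0.72×(0−3) = 3 − 2.16 = 0.84 → 1
rgb(11, 3, 1) = #0B0301.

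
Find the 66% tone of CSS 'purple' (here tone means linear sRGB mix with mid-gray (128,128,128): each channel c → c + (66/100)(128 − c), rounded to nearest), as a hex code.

#805480

CSS purple is rgb(128, 0, 128).
A 66% tone moves each channel 66% toward 128:
  R: 128 + 0 = 128 → 128
  G: 0 + 0.66×(128−0) = 0 + 84.48 = 84.48 → 84
  B: 128 + 0.66×(128−128) = 128 + 0 = 128 → 128
rgb(128, 84, 128) = #805480.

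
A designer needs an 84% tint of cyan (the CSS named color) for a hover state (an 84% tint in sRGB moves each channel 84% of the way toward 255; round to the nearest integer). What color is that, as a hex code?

#d6ffff

CSS cyan is rgb(0, 255, 255).
Per channel, c → c + 0.84(255 − c):
  R: 0 + 0.84×(255−0) = 0 + 214.2 = 214.2 → 214
  G: 255 + 0.84×(255−255) = 255 + 0 = 255 → 255
  B: 255 + 0.84×(255−255) = 255 + 0 = 255 → 255
rgb(214, 255, 255) = #d6ffff.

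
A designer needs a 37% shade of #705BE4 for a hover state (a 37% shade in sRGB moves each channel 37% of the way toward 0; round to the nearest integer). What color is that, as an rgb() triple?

#705BE4 is rgb(112, 91, 228).
Per channel, c → c + 0.37(0 − c):
  R: 112 − 41.44 = 70.56 → 71
  G: 91 + 0.37×(0−91) = 91 − 33.67 = 57.33 → 57
  B: 228 − 84.36 = 143.64 → 144

rgb(71, 57, 144)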